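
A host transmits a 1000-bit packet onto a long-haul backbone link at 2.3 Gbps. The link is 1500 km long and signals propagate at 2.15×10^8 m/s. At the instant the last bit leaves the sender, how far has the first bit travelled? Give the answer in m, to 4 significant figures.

t_tx = L/R = 1000/2300000000 = 4.34783e-07 s.
Distance = s × t_tx = 215000000 × 4.34783e-07 = 93.48 m.

93.48 m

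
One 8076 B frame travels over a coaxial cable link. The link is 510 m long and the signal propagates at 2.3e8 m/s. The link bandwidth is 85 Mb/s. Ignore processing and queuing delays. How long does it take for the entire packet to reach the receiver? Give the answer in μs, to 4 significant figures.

L = 8076 × 8 = 64608 bits.
Transmission delay = L/R = 64608 / 85000000 = 760.094 μs.
Propagation delay = d/s = 510 m / 2.3e+08 m/s = 2.21739 μs.
Total = 762.3 μs.

762.3 μs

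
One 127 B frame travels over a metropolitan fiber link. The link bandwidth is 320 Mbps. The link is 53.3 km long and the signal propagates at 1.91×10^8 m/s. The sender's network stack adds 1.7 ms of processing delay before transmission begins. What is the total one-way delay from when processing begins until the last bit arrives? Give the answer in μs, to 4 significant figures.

L = 127 × 8 = 1016 bits.
Transmission delay = L/R = 1016 / 320000000 = 3.175 μs.
Propagation delay = d/s = 53300 m / 191000000 m/s = 279.058 μs.
Plus processing delay 1.7 ms = 1700 μs.
Total = 1982 μs.

1982 μs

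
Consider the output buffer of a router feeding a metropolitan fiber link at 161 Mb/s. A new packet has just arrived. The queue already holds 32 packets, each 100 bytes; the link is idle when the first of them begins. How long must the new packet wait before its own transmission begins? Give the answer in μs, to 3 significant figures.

Each queued packet: L/R = 800/161000000 = 4.96894 μs.
32 queued → 159.006 μs.
Queuing delay = 159 μs.

159 μs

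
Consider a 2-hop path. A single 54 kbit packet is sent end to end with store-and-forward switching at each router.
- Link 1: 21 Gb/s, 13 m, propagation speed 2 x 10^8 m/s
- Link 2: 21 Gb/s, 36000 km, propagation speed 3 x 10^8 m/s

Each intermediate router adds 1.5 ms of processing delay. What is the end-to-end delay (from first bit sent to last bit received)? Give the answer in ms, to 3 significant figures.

L = 54000 bits.
Transmission delay per hop = L/R = 54000/21000000000 = 0.00257143 ms; 2 hops → 0.00514286 ms.
Propagation delays (d/s per hop): 6.5e-05, 120 ms; sum = 120 ms.
Processing at 1 router(s): 1 × 1.5 ms = 1.5 ms.
End-to-end = 122 ms.

122 ms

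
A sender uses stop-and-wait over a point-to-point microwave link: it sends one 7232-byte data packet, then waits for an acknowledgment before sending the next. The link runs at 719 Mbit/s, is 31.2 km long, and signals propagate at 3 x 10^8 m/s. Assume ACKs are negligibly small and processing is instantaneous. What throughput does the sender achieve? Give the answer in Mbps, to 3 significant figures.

t_tx = L/R = 57856/719000000 = 8.04673e-05 s.
t_prop = 31200/300000000 = 0.000104 s; RTT = 0.000208 s.
Cycle = t_tx + RTT = 0.000288467 s.
Throughput = L / cycle = 57856 / 0.000288467 = 201 Mbps.

201 Mbps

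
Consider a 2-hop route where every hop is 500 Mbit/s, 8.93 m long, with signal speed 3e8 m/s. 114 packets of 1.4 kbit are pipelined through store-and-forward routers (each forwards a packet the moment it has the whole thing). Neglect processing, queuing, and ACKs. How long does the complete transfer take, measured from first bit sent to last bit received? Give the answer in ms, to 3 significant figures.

Per-hop transmission t_tx = L/R = 1400/500000000 = 0.0028 ms.
Per-hop propagation t_prop = 8.93/300000000 = 2.97667e-05 ms.
Pipeline fill: first packet needs 2·t_tx to clear all hops; remaining 113 packets each add one t_tx.
Total = (2+114-1)·t_tx + 2·t_prop = 115·0.0028 + 2·2.97667e-05 = 0.322 ms.

0.322 ms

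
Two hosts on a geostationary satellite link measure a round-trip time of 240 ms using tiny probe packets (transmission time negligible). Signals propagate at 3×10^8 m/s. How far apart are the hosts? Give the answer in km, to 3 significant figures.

One-way propagation = RTT/2 = 120 ms.
d = s × t = 300000000 × 0.12 = 36000 km.

36000 km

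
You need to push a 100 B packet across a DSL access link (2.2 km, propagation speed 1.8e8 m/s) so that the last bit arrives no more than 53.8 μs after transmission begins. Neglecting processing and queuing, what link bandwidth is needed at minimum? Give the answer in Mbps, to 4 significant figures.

19.24 Mbps

L = 800 bits.
Propagation delay = 2200 / 180000000 = 12.2222 μs.
Transmission budget = 53.8 − 12.2222 = 41.5778 μs.
R ≥ L / t_tx = 800 bits / 4.15778e-05 s = 19.24 Mbps.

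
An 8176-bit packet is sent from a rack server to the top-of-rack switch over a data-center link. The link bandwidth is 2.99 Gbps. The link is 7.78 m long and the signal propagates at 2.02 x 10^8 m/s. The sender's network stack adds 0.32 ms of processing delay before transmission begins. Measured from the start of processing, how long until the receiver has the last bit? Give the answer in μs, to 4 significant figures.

Transmission delay = L/R = 8176 / 2990000000 = 2.73445 μs.
Propagation delay = d/s = 7.78 m / 202000000 m/s = 0.0385149 μs.
Plus processing delay 0.32 ms = 320 μs.
Total = 322.8 μs.

322.8 μs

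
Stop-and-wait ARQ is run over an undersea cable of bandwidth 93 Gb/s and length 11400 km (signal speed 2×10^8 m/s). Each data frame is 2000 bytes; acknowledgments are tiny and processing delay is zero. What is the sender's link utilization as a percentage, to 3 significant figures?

t_tx = L/R = 16000/93000000000 = 1.72043e-07 s.
t_prop = 11400000/200000000 = 0.057 s; RTT = 0.114 s.
Cycle = t_tx + RTT = 0.114 s.
Utilization = t_tx / cycle = 1.72043e-07/0.114 = 0.000151 %.

0.000151 %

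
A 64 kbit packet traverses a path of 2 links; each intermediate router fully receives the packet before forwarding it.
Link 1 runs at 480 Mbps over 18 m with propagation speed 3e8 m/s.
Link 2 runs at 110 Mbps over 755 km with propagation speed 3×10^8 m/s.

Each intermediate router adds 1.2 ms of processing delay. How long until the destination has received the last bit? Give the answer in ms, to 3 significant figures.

4.43 ms

L = 64000 bits.
Transmission delays (L/R per hop): 0.133333, 0.581818 ms; sum = 0.715152 ms.
Propagation delays (d/s per hop): 6e-05, 2.51667 ms; sum = 2.51673 ms.
Processing at 1 router(s): 1 × 1.2 ms = 1.2 ms.
End-to-end = 4.43 ms.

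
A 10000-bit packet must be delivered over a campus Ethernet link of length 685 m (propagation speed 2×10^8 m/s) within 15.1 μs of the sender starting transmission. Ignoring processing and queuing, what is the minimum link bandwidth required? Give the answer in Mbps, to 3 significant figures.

857 Mbps

Propagation delay = 685 / 200000000 = 3.425 μs.
Transmission budget = 15.1 − 3.425 = 11.675 μs.
R ≥ L / t_tx = 10000 bits / 1.1675e-05 s = 857 Mbps.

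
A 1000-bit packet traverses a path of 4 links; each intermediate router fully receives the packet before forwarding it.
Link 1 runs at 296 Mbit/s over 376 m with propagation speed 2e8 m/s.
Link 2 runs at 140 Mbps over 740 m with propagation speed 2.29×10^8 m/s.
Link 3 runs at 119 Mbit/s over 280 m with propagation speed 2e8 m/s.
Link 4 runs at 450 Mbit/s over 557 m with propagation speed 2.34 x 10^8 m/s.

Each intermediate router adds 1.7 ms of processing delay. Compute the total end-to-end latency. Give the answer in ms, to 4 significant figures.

Transmission delays (L/R per hop): 0.00337838, 0.00714286, 0.00840336, 0.00222222 ms; sum = 0.0211468 ms.
Propagation delays (d/s per hop): 0.00188, 0.00323144, 0.0014, 0.00238034 ms; sum = 0.00889178 ms.
Processing at 3 router(s): 3 × 1.7 ms = 5.1 ms.
End-to-end = 5.130 ms.

5.130 ms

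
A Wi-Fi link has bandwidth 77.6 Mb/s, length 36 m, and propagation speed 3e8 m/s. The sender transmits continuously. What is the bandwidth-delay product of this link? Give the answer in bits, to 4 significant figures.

Propagation delay = 36 / 300000000 = 1.2e-07 s.
BDP = R × t_prop = 77600000 × 1.2e-07 = 9.312 bits.

9.312 bits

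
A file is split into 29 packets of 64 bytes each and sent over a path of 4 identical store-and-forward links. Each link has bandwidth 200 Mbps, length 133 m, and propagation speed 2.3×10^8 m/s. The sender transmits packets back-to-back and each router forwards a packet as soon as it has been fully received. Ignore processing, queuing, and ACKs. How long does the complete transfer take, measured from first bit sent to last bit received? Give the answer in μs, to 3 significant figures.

84.2 μs

Per-hop transmission t_tx = L/R = 512/200000000 = 2.56 μs.
Per-hop propagation t_prop = 133/2.3e+08 = 0.578261 μs.
Pipeline fill: first packet needs 4·t_tx to clear all hops; remaining 28 packets each add one t_tx.
Total = (4+29-1)·t_tx + 4·t_prop = 32·2.56 + 4·0.578261 = 84.2 μs.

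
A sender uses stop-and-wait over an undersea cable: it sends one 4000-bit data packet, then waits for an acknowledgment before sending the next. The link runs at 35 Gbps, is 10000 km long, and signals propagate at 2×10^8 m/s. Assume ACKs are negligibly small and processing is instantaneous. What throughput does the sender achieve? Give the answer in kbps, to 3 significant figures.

40.0 kbps

t_tx = L/R = 4000/35000000000 = 1.14286e-07 s.
t_prop = 10000000/200000000 = 0.05 s; RTT = 0.1 s.
Cycle = t_tx + RTT = 0.1 s.
Throughput = L / cycle = 4000 / 0.1 = 40.0 kbps.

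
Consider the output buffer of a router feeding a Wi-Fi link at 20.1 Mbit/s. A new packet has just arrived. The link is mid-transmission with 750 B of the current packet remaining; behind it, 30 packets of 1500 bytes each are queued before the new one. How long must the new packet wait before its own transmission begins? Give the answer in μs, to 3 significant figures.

18200 μs

Each queued packet: L/R = 12000/20100000 = 597.015 μs.
30 queued → 17910.4 μs.
Plus remaining 6000 bits of current packet: 298.507 μs.
Queuing delay = 18200 μs.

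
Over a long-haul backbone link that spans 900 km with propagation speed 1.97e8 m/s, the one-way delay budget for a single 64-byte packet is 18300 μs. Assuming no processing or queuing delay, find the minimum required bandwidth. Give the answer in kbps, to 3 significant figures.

37.3 kbps

L = 512 bits.
Propagation delay = 900000 / 197000000 = 4568.53 μs.
Transmission budget = 18300 − 4568.53 = 13731.5 μs.
R ≥ L / t_tx = 512 bits / 0.0137315 s = 37.3 kbps.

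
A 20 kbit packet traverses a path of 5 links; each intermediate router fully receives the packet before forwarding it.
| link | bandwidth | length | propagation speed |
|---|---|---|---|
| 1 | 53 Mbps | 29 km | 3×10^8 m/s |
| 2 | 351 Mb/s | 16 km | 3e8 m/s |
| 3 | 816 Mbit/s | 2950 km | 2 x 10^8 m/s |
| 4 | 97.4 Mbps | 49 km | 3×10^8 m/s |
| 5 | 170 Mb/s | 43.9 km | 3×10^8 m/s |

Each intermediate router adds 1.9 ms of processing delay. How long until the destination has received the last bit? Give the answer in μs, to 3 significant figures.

L = 20000 bits.
Transmission delays (L/R per hop): 377.358, 56.9801, 24.5098, 205.339, 117.647 μs; sum = 781.834 μs.
Propagation delays (d/s per hop): 96.6667, 53.3333, 14750, 163.333, 146.333 μs; sum = 15209.7 μs.
Processing at 4 router(s): 4 × 1.9 ms = 7600 μs.
End-to-end = 23600 μs.

23600 μs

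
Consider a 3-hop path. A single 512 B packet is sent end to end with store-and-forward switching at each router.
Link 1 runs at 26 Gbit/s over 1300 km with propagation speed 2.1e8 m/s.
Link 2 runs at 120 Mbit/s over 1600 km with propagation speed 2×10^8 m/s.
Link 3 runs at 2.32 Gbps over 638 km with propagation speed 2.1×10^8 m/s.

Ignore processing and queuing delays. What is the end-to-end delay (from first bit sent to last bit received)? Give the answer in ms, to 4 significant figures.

17.26 ms

L = 512 × 8 = 4096 bits.
Transmission delays (L/R per hop): 0.000157538, 0.0341333, 0.00176552 ms; sum = 0.0360564 ms.
Propagation delays (d/s per hop): 6.19048, 8, 3.0381 ms; sum = 17.2286 ms.
End-to-end = 17.26 ms.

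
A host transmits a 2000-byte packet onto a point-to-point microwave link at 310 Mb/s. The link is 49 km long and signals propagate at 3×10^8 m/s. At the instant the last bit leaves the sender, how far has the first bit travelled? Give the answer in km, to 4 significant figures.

t_tx = L/R = 16000/310000000 = 5.16129e-05 s.
Distance = s × t_tx = 300000000 × 5.16129e-05 = 15.48 km.

15.48 km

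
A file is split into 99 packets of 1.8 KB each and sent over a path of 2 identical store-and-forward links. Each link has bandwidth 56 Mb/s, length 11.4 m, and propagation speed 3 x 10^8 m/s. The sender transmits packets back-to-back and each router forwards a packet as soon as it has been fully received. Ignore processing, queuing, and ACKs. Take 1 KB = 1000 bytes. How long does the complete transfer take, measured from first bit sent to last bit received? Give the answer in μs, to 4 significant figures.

Per-hop transmission t_tx = L/R = 14400/56000000 = 257.143 μs.
Per-hop propagation t_prop = 11.4/300000000 = 0.038 μs.
Pipeline fill: first packet needs 2·t_tx to clear all hops; remaining 98 packets each add one t_tx.
Total = (2+99-1)·t_tx + 2·t_prop = 100·257.143 + 2·0.038 = 25710 μs.

25710 μs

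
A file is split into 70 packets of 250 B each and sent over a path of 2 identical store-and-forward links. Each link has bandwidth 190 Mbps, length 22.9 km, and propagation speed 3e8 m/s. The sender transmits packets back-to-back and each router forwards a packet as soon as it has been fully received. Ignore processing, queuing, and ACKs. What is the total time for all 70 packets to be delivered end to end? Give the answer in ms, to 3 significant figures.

0.900 ms

Per-hop transmission t_tx = L/R = 2000/190000000 = 0.0105263 ms.
Per-hop propagation t_prop = 22900/300000000 = 0.0763333 ms.
Pipeline fill: first packet needs 2·t_tx to clear all hops; remaining 69 packets each add one t_tx.
Total = (2+70-1)·t_tx + 2·t_prop = 71·0.0105263 + 2·0.0763333 = 0.900 ms.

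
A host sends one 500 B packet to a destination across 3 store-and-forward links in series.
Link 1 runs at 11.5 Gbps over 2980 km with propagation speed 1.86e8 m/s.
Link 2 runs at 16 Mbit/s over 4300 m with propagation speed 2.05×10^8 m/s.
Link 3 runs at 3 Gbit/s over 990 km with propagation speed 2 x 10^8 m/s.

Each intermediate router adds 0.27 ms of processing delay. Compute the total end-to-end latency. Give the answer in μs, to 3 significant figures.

21800 μs

L = 500 × 8 = 4000 bits.
Transmission delays (L/R per hop): 0.347826, 250, 1.33333 μs; sum = 251.681 μs.
Propagation delays (d/s per hop): 16021.5, 20.9756, 4950 μs; sum = 20992.5 μs.
Processing at 2 router(s): 2 × 0.27 ms = 540 μs.
End-to-end = 21800 μs.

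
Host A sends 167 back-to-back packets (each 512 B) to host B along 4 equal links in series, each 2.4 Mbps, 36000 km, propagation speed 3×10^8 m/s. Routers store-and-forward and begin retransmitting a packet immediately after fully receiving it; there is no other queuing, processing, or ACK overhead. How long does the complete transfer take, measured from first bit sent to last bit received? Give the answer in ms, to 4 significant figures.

Per-hop transmission t_tx = L/R = 4096/2400000 = 1.70667 ms.
Per-hop propagation t_prop = 36000000/300000000 = 120 ms.
Pipeline fill: first packet needs 4·t_tx to clear all hops; remaining 166 packets each add one t_tx.
Total = (4+167-1)·t_tx + 4·t_prop = 170·1.70667 + 4·120 = 770.1 ms.

770.1 ms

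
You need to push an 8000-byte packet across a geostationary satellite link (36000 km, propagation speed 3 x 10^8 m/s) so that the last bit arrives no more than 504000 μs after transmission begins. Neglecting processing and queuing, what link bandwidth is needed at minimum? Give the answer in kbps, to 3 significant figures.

167 kbps

L = 64000 bits.
Propagation delay = 36000000 / 300000000 = 120000 μs.
Transmission budget = 504000 − 120000 = 384000 μs.
R ≥ L / t_tx = 64000 bits / 0.384 s = 167 kbps.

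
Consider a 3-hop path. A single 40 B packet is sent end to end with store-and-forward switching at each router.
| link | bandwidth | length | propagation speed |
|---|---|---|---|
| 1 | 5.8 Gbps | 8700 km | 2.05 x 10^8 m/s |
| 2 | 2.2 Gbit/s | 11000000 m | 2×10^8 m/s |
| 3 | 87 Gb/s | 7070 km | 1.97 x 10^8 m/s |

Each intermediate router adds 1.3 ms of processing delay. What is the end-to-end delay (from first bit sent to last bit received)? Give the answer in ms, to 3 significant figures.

L = 40 × 8 = 320 bits.
Transmission delays (L/R per hop): 5.51724e-05, 0.000145455, 3.67816e-06 ms; sum = 0.000204305 ms.
Propagation delays (d/s per hop): 42.439, 55, 35.8883 ms; sum = 133.327 ms.
Processing at 2 router(s): 2 × 1.3 ms = 2.6 ms.
End-to-end = 136 ms.

136 ms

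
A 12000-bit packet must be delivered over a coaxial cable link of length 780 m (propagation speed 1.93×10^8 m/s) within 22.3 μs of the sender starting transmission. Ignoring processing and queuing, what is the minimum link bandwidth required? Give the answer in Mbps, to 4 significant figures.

Propagation delay = 780 / 193000000 = 4.04145 μs.
Transmission budget = 22.3 − 4.04145 = 18.2585 μs.
R ≥ L / t_tx = 12000 bits / 1.82585e-05 s = 657.2 Mbps.

657.2 Mbps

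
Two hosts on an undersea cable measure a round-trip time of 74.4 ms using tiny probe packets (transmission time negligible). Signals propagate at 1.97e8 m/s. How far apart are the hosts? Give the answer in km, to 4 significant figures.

One-way propagation = RTT/2 = 37.2 ms.
d = s × t = 197000000 × 0.0372 = 7328 km.

7328 km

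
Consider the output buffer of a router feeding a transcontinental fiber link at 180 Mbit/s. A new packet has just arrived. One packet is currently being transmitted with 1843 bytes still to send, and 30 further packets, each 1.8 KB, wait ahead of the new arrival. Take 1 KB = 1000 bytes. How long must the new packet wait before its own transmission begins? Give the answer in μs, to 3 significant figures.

2480 μs

Each queued packet: L/R = 14400/180000000 = 80 μs.
30 queued → 2400 μs.
Plus remaining 14744 bits of current packet: 81.9111 μs.
Queuing delay = 2480 μs.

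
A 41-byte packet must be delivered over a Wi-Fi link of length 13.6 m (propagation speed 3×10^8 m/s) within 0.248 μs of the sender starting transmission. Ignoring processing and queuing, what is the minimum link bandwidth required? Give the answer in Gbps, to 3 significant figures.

1.62 Gbps

L = 328 bits.
Propagation delay = 13.6 / 300000000 = 0.0453333 μs.
Transmission budget = 0.248 − 0.0453333 = 0.202667 μs.
R ≥ L / t_tx = 328 bits / 2.02667e-07 s = 1.62 Gbps.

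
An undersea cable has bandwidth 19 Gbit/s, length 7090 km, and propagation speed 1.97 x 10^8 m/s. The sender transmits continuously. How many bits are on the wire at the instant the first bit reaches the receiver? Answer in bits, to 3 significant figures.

Propagation delay = 7090000 / 197000000 = 0.0359898 s.
BDP = R × t_prop = 19000000000 × 0.0359898 = 683807000 bits.

684000000 bits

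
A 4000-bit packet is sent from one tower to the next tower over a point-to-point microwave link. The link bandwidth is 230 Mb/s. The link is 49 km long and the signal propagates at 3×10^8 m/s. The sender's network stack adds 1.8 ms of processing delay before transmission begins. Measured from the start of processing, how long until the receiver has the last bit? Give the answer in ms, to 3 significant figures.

1.98 ms

Transmission delay = L/R = 4000 / 230000000 = 0.0173913 ms.
Propagation delay = d/s = 49000 m / 300000000 m/s = 0.163333 ms.
Plus processing delay 1.8 ms = 1.8 ms.
Total = 1.98 ms.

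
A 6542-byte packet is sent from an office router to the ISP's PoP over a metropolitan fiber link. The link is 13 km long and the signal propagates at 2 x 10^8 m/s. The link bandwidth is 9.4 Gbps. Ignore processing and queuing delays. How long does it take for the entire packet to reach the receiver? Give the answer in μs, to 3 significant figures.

L = 6542 × 8 = 52336 bits.
Transmission delay = L/R = 52336 / 9400000000 = 5.56766 μs.
Propagation delay = d/s = 13000 m / 200000000 m/s = 65 μs.
Total = 70.6 μs.

70.6 μs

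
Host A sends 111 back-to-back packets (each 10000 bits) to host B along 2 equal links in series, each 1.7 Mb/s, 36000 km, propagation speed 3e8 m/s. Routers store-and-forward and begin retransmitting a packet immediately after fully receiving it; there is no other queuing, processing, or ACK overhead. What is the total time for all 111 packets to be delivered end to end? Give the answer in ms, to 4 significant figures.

Per-hop transmission t_tx = L/R = 10000/1700000 = 5.88235 ms.
Per-hop propagation t_prop = 36000000/300000000 = 120 ms.
Pipeline fill: first packet needs 2·t_tx to clear all hops; remaining 110 packets each add one t_tx.
Total = (2+111-1)·t_tx + 2·t_prop = 112·5.88235 + 2·120 = 898.8 ms.

898.8 ms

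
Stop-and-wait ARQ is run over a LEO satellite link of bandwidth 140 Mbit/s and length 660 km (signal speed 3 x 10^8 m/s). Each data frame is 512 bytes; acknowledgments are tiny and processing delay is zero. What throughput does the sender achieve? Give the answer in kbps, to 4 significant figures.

t_tx = L/R = 4096/140000000 = 2.92571e-05 s.
t_prop = 660000/300000000 = 0.0022 s; RTT = 0.0044 s.
Cycle = t_tx + RTT = 0.00442926 s.
Throughput = L / cycle = 4096 / 0.00442926 = 924.8 kbps.

924.8 kbps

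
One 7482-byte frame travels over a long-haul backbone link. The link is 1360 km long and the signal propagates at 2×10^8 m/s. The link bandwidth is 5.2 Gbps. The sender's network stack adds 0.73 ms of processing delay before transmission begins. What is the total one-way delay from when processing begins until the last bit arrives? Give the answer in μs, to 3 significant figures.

L = 7482 × 8 = 59856 bits.
Transmission delay = L/R = 59856 / 5200000000 = 11.5108 μs.
Propagation delay = d/s = 1360000 m / 200000000 m/s = 6800 μs.
Plus processing delay 0.73 ms = 730 μs.
Total = 7540 μs.

7540 μs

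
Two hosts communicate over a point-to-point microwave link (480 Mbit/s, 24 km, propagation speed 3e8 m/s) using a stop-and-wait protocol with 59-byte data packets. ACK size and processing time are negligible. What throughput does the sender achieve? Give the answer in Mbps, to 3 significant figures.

2.93 Mbps

t_tx = L/R = 472/480000000 = 9.83333e-07 s.
t_prop = 24000/300000000 = 8e-05 s; RTT = 0.00016 s.
Cycle = t_tx + RTT = 0.000160983 s.
Throughput = L / cycle = 472 / 0.000160983 = 2.93 Mbps.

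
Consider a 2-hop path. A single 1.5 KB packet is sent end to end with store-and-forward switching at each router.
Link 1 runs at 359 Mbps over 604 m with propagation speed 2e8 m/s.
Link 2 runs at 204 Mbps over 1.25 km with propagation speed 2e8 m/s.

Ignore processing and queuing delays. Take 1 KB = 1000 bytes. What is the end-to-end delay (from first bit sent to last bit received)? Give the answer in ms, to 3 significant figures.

L = 12000 bits.
Transmission delays (L/R per hop): 0.0334262, 0.0588235 ms; sum = 0.0922497 ms.
Propagation delays (d/s per hop): 0.00302, 0.00625 ms; sum = 0.00927 ms.
End-to-end = 0.102 ms.

0.102 ms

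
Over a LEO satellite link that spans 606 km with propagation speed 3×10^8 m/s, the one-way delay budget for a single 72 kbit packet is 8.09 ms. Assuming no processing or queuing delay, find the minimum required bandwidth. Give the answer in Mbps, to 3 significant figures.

Propagation delay = 606000 / 300000000 = 2.02 ms.
Transmission budget = 8.09 − 2.02 = 6.07 ms.
R ≥ L / t_tx = 72000 bits / 0.00607 s = 11.9 Mbps.

11.9 Mbps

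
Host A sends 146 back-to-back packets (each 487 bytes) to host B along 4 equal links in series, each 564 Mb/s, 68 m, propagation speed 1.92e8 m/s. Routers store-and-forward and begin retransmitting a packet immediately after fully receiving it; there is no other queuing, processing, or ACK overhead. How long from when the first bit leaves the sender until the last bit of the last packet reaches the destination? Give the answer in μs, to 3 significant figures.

1030 μs

Per-hop transmission t_tx = L/R = 3896/564000000 = 6.9078 μs.
Per-hop propagation t_prop = 68/192000000 = 0.354167 μs.
Pipeline fill: first packet needs 4·t_tx to clear all hops; remaining 145 packets each add one t_tx.
Total = (4+146-1)·t_tx + 4·t_prop = 149·6.9078 + 4·0.354167 = 1030 μs.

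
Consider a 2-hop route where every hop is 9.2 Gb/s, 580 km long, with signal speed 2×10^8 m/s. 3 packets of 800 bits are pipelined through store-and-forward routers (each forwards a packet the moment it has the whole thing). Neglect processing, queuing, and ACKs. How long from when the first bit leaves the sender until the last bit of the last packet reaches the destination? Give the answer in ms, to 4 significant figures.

Per-hop transmission t_tx = L/R = 800/9200000000 = 8.69565e-05 ms.
Per-hop propagation t_prop = 580000/200000000 = 2.9 ms.
Pipeline fill: first packet needs 2·t_tx to clear all hops; remaining 2 packets each add one t_tx.
Total = (2+3-1)·t_tx + 2·t_prop = 4·8.69565e-05 + 2·2.9 = 5.800 ms.

5.800 ms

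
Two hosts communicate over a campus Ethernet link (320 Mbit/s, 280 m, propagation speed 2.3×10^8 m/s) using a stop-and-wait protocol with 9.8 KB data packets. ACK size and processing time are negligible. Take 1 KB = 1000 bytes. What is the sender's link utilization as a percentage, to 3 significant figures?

t_tx = L/R = 78400/320000000 = 0.000245 s.
t_prop = 280/2.3e+08 = 1.21739e-06 s; RTT = 2.43478e-06 s.
Cycle = t_tx + RTT = 0.000247435 s.
Utilization = t_tx / cycle = 0.000245/0.000247435 = 99.0 %.

99.0 %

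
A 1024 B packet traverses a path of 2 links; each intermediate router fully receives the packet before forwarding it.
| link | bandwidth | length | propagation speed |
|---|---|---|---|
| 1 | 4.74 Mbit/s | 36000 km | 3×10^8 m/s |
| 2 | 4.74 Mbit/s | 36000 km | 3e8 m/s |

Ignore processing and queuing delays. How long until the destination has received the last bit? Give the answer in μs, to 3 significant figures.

L = 1024 × 8 = 8192 bits.
Transmission delay per hop = L/R = 8192/4740000 = 1728.27 μs; 2 hops → 3456.54 μs.
Propagation delays (d/s per hop): 120000, 120000 μs; sum = 240000 μs.
End-to-end = 243000 μs.

243000 μs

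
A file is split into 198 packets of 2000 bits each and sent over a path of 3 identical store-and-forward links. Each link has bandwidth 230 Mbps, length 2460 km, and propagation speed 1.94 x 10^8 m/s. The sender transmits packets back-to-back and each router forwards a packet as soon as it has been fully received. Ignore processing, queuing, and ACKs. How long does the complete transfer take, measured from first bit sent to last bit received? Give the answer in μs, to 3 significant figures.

39800 μs

Per-hop transmission t_tx = L/R = 2000/230000000 = 8.69565 μs.
Per-hop propagation t_prop = 2460000/194000000 = 12680.4 μs.
Pipeline fill: first packet needs 3·t_tx to clear all hops; remaining 197 packets each add one t_tx.
Total = (3+198-1)·t_tx + 3·t_prop = 200·8.69565 + 3·12680.4 = 39800 μs.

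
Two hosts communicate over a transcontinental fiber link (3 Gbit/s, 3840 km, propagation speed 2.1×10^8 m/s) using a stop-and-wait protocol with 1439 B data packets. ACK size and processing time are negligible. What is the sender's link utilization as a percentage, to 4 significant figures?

0.01049 %

t_tx = L/R = 11512/3000000000 = 3.83733e-06 s.
t_prop = 3840000/210000000 = 0.0182857 s; RTT = 0.0365714 s.
Cycle = t_tx + RTT = 0.0365753 s.
Utilization = t_tx / cycle = 3.83733e-06/0.0365753 = 0.01049 %.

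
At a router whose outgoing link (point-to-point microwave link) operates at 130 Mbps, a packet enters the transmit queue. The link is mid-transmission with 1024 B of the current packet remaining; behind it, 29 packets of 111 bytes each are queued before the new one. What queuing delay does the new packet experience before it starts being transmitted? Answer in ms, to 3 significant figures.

Each queued packet: L/R = 888/130000000 = 0.00683077 ms.
29 queued → 0.198092 ms.
Plus remaining 8192 bits of current packet: 0.0630154 ms.
Queuing delay = 0.261 ms.

0.261 ms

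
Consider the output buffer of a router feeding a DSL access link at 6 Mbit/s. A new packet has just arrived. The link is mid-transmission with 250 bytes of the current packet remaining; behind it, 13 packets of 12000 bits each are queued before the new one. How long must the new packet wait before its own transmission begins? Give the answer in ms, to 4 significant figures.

26.33 ms

Each queued packet: L/R = 12000/6000000 = 2 ms.
13 queued → 26 ms.
Plus remaining 2000 bits of current packet: 0.333333 ms.
Queuing delay = 26.33 ms.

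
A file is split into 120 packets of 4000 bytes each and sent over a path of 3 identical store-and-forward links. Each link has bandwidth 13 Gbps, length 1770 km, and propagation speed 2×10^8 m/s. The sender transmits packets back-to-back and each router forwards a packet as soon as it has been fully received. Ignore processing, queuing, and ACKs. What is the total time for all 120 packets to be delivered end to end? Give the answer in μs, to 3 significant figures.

Per-hop transmission t_tx = L/R = 32000/13000000000 = 2.46154 μs.
Per-hop propagation t_prop = 1770000/200000000 = 8850 μs.
Pipeline fill: first packet needs 3·t_tx to clear all hops; remaining 119 packets each add one t_tx.
Total = (3+120-1)·t_tx + 3·t_prop = 122·2.46154 + 3·8850 = 26900 μs.

26900 μs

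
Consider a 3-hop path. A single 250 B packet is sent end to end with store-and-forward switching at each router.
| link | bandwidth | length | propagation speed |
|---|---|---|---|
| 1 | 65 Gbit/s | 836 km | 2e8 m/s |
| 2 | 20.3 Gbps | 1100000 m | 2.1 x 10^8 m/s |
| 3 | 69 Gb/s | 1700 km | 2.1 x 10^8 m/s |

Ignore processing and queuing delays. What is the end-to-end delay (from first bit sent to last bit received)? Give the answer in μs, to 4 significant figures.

L = 250 × 8 = 2000 bits.
Transmission delays (L/R per hop): 0.0307692, 0.0985222, 0.0289855 μs; sum = 0.158277 μs.
Propagation delays (d/s per hop): 4180, 5238.1, 8095.24 μs; sum = 17513.3 μs.
End-to-end = 17510 μs.

17510 μs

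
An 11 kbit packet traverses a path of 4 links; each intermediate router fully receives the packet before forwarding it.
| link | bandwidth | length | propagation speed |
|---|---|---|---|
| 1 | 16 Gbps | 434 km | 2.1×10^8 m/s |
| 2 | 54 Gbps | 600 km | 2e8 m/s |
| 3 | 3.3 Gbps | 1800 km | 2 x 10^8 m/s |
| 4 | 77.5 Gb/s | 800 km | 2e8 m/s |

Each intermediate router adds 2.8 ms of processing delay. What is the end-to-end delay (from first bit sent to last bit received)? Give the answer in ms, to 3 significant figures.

26.5 ms

L = 11000 bits.
Transmission delays (L/R per hop): 0.0006875, 0.000203704, 0.00333333, 0.000141935 ms; sum = 0.00436647 ms.
Propagation delays (d/s per hop): 2.06667, 3, 9, 4 ms; sum = 18.0667 ms.
Processing at 3 router(s): 3 × 2.8 ms = 8.4 ms.
End-to-end = 26.5 ms.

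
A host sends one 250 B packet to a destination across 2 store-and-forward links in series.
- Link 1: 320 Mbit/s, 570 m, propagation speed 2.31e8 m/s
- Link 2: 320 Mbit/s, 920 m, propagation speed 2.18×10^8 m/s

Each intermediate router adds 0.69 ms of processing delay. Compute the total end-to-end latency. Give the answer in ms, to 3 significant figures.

0.709 ms

L = 250 × 8 = 2000 bits.
Transmission delay per hop = L/R = 2000/320000000 = 0.00625 ms; 2 hops → 0.0125 ms.
Propagation delays (d/s per hop): 0.00246753, 0.00422018 ms; sum = 0.00668772 ms.
Processing at 1 router(s): 1 × 0.69 ms = 0.69 ms.
End-to-end = 0.709 ms.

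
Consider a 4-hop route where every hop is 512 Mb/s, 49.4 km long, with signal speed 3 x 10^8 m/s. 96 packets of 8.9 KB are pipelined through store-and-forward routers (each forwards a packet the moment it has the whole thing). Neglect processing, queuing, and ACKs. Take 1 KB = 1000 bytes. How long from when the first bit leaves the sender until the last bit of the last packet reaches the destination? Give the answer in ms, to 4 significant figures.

Per-hop transmission t_tx = L/R = 71200/512000000 = 0.139063 ms.
Per-hop propagation t_prop = 49400/300000000 = 0.164667 ms.
Pipeline fill: first packet needs 4·t_tx to clear all hops; remaining 95 packets each add one t_tx.
Total = (4+96-1)·t_tx + 4·t_prop = 99·0.139063 + 4·0.164667 = 14.43 ms.

14.43 ms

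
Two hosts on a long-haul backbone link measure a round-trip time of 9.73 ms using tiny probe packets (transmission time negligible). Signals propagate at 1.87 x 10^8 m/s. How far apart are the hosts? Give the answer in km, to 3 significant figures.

910 km

One-way propagation = RTT/2 = 4.865 ms.
d = s × t = 187000000 × 0.004865 = 910 km.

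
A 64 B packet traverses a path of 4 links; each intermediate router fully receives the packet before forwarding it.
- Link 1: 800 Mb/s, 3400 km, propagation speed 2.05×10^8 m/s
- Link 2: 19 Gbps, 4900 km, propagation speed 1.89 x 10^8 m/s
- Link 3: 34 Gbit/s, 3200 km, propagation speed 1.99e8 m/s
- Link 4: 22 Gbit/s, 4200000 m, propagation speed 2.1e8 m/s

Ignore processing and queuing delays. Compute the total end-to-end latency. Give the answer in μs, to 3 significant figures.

L = 64 × 8 = 512 bits.
Transmission delays (L/R per hop): 0.64, 0.0269474, 0.0150588, 0.0232727 μs; sum = 0.705279 μs.
Propagation delays (d/s per hop): 16585.4, 25925.9, 16080.4, 20000 μs; sum = 78591.7 μs.
End-to-end = 78600 μs.

78600 μs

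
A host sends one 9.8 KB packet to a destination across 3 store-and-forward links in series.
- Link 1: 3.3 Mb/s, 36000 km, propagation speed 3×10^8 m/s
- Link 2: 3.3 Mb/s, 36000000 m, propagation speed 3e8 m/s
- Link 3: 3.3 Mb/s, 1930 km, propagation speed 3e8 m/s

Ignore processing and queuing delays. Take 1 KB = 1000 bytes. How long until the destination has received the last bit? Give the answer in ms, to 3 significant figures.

318 ms

L = 78400 bits.
Transmission delay per hop = L/R = 78400/3300000 = 23.7576 ms; 3 hops → 71.2727 ms.
Propagation delays (d/s per hop): 120, 120, 6.43333 ms; sum = 246.433 ms.
End-to-end = 318 ms.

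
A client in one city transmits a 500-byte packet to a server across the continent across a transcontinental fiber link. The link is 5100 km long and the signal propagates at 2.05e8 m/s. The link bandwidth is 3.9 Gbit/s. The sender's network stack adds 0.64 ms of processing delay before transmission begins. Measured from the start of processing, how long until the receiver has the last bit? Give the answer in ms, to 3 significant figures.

25.5 ms

L = 500 × 8 = 4000 bits.
Transmission delay = L/R = 4000 / 3900000000 = 0.00102564 ms.
Propagation delay = d/s = 5100000 m / 2.05e+08 m/s = 24.878 ms.
Plus processing delay 0.64 ms = 0.64 ms.
Total = 25.5 ms.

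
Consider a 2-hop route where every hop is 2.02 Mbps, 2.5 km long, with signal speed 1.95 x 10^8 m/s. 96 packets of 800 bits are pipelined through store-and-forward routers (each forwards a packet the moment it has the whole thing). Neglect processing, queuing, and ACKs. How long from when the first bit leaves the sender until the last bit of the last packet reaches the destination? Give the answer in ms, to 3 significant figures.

38.4 ms

Per-hop transmission t_tx = L/R = 800/2020000 = 0.39604 ms.
Per-hop propagation t_prop = 2500/195000000 = 0.0128205 ms.
Pipeline fill: first packet needs 2·t_tx to clear all hops; remaining 95 packets each add one t_tx.
Total = (2+96-1)·t_tx + 2·t_prop = 97·0.39604 + 2·0.0128205 = 38.4 ms.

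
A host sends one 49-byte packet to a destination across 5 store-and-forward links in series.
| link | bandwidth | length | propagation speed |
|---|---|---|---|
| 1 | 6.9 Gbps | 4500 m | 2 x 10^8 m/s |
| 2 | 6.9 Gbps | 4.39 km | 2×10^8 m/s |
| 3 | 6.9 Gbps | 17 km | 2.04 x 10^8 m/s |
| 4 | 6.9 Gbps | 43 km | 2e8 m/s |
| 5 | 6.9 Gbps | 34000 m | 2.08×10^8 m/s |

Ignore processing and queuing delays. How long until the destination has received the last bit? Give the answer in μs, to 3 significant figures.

507 μs

L = 49 × 8 = 392 bits.
Transmission delay per hop = L/R = 392/6900000000 = 0.0568116 μs; 5 hops → 0.284058 μs.
Propagation delays (d/s per hop): 22.5, 21.95, 83.3333, 215, 163.462 μs; sum = 506.245 μs.
End-to-end = 507 μs.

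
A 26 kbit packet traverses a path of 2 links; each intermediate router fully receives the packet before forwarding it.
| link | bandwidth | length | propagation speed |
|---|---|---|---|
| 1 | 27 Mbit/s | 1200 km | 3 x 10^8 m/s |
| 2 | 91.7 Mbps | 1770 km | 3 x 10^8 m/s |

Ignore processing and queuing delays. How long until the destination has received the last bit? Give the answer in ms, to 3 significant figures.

L = 26000 bits.
Transmission delays (L/R per hop): 0.962963, 0.283533 ms; sum = 1.2465 ms.
Propagation delays (d/s per hop): 4, 5.9 ms; sum = 9.9 ms.
End-to-end = 11.1 ms.

11.1 ms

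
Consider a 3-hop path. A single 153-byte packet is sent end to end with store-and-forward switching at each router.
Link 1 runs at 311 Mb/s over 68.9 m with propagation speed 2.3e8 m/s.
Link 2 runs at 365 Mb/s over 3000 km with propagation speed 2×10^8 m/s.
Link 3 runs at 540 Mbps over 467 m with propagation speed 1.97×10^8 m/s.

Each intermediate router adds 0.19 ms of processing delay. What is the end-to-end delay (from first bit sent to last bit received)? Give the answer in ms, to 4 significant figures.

L = 153 × 8 = 1224 bits.
Transmission delays (L/R per hop): 0.00393569, 0.00335342, 0.00226667 ms; sum = 0.00955578 ms.
Propagation delays (d/s per hop): 0.000299565, 15, 0.00237056 ms; sum = 15.0027 ms.
Processing at 2 router(s): 2 × 0.19 ms = 0.38 ms.
End-to-end = 15.39 ms.

15.39 ms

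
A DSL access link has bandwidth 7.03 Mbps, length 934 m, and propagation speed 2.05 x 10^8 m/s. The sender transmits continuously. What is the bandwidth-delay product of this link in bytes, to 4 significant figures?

4.004 bytes

Propagation delay = 934 / 2.05e+08 = 4.5561e-06 s.
BDP = R × t_prop = 7030000 × 4.5561e-06 = 32.0294 bits.
In bytes: 32.0294/8 = 4.004 bytes.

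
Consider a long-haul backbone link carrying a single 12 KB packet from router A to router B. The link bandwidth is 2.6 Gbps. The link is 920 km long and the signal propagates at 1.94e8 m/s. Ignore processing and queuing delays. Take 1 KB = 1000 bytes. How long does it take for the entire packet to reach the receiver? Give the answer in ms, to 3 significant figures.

L = 96000 bits.
Transmission delay = L/R = 96000 / 2600000000 = 0.0369231 ms.
Propagation delay = d/s = 920000 m / 194000000 m/s = 4.74227 ms.
Total = 4.78 ms.

4.78 ms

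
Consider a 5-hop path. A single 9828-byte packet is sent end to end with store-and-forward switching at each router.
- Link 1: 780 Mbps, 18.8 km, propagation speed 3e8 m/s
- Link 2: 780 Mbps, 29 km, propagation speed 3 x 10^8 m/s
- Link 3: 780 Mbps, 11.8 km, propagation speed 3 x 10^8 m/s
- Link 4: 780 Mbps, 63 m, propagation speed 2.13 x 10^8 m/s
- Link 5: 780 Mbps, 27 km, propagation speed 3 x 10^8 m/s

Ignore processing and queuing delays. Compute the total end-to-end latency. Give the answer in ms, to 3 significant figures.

0.793 ms

L = 9828 × 8 = 78624 bits.
Transmission delay per hop = L/R = 78624/780000000 = 0.1008 ms; 5 hops → 0.504 ms.
Propagation delays (d/s per hop): 0.0626667, 0.0966667, 0.0393333, 0.000295775, 0.09 ms; sum = 0.288962 ms.
End-to-end = 0.793 ms.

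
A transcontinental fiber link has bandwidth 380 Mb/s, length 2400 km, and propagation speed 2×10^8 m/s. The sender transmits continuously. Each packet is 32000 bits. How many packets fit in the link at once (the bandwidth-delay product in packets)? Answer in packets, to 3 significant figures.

Propagation delay = 2400000 / 200000000 = 0.012 s.
BDP = R × t_prop = 380000000 × 0.012 = 4560000 bits.
In packets of 32000 bits: 143 packets.

143 packets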